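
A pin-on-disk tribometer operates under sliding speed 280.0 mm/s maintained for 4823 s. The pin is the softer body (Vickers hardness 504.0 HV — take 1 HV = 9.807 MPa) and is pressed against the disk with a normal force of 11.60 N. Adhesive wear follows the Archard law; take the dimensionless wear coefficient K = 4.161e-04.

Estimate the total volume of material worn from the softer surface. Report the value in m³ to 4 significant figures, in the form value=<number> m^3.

Shown intermediates are rounded. Each operation keeps full precision — rounded once at the end to 4 significant digits.
Convert: Sliding speed v = 280.0 mm/s = 0.2800 m/s. Distance covered L = v·t = 0.2800 m/s × 4823 s = 1350 m.
Convert: Hardness H = 504.0 HV × 9.807 MPa/HV = 4943 MPa = 4.943e+09 Pa.
In SI base units, W = 11.60 N, H = 4.943e+09 Pa, K = 4.161e-04.
By Archard's law, V = K·W·L/H = 4.161e-04 · 11.60 · 1350 / 4.943e+09 = 1.319e-09 m³.

value=1.319e-09 m^3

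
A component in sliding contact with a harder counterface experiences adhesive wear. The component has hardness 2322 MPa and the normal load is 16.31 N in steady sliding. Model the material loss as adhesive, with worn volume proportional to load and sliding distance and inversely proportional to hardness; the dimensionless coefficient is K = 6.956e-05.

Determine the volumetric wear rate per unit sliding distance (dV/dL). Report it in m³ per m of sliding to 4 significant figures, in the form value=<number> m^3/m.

Displayed values are rounded. Each operation keeps full precision. Rounded just once: 4 significant digits.
Convert: Hardness H = 2322 MPa = 2.322e+09 Pa.
In SI base units, W = 16.31 N, H = 2.322e+09 Pa, K = 6.956e-05.
Rate of wear dV/dL = K·W/H, so: 6.956e-05 · 16.31 / 2.322e+09 = 4.886e-13 m³/m.

value=4.886e-13 m^3/m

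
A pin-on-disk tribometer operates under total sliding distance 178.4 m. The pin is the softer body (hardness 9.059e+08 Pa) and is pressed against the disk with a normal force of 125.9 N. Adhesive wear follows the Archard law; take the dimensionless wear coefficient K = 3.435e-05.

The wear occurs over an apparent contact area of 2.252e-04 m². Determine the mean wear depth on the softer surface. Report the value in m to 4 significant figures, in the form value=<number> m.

The intermediates are printed rounded, and each operation maintains full precision, and rounded once at the end, at four significant digits.
In SI base units, W = 125.9 N, H = 9.059e+08 Pa, K = 3.435e-05.
Worn volume V = K·W·L/H = 3.435e-05 · 125.9 · 178.4 / 9.059e+08 = 8.517e-10 m³.
Mean depth h = V/A = 8.517e-10 / 2.252e-04 = 3.782e-06 m.

value=3.782e-06 m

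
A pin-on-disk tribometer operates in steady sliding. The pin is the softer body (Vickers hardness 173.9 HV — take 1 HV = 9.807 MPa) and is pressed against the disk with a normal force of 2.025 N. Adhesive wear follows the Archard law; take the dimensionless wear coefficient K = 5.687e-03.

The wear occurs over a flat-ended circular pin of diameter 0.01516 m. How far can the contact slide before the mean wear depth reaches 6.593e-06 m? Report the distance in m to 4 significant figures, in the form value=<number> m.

The algebra maintains exact precision, and the intermediates are printed rounded — one last rounding to four significant digits.
Convert: Hardness H = 173.9 HV × 9.807 MPa/HV = 1705 MPa = 1.705e+09 Pa.
Convert: Contact area A = π·d²/4 = π·(0.01516 m)²/4 = 1.805e-04 m².
Expressed in SI base units: W = 2.025 N, H = 1.705e+09 Pa, K = 5.687e-03.
Limit volume V_lim = h_lim·A = 6.593e-06 · 1.805e-04 = 1.190e-09 m³.
Thus life L = V_lim·H/(K·W) = 1.190e-09 · 1.705e+09 / (5.687e-03 · 2.025) = 176.2 m.

value=176.2 m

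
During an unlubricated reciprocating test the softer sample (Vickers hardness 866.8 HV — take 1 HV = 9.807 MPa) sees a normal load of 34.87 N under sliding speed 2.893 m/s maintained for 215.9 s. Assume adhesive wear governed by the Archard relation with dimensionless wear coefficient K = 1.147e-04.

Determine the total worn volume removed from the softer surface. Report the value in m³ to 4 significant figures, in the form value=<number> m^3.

Intermediate values are printed rounded; the algebra maintains full precision; one last rounding, at 4 significant digits.
The distance L = v·t = 2.893 m/s × 215.9 s = 624.6 m.
Hardness H = 866.8 HV × 9.807 MPa/HV = 8501 MPa = 8.501e+09 Pa.
Working in SI base units: W = 34.87 N, H = 8.501e+09 Pa, K = 1.147e-04.
Worn volume V = K·W·L/H = 1.147e-04 · 34.87 · 624.6 / 8.501e+09 = 2.939e-10 m³.

value=2.939e-10 m^3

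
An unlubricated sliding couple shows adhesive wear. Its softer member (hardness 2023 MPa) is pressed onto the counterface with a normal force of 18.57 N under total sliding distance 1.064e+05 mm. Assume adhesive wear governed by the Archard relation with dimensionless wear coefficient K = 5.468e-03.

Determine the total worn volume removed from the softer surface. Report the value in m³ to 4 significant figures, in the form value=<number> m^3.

value=5.341e-09 m^3

The computation maintains exact precision, and the intermediates are printed rounded, and a lone final rounding, at 4 significant figures.
Path length L = 1.064e+05 mm = 106.4 m.
Hardness H = 2023 MPa = 2.023e+09 Pa.
Restated in SI base units: W = 18.57 N, H = 2.023e+09 Pa, K = 5.468e-03.
Wear volume V = K·W·L/H = 5.468e-03 · 18.57 · 106.4 / 2.023e+09 = 5.341e-09 m³.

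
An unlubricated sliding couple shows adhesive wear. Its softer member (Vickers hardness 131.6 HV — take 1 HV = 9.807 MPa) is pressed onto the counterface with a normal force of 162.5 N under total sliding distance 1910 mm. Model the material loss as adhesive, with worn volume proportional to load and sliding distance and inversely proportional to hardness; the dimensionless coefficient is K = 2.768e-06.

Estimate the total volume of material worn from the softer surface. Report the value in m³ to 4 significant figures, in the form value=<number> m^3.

value=6.657e-13 m^3

Intermediate values are displayed rounded. All arithmetic maintains full float precision, and rounded once at the end to 4 significant figures.
Convert: Sliding distance L = 1910 mm = 1.910 m.
Convert: Hardness H = 131.6 HV × 9.807 MPa/HV = 1291 MPa = 1.291e+09 Pa.
In SI base units, W = 162.5 N, H = 1.291e+09 Pa, K = 2.768e-06.
Volume removed: V = K·W·L/H = 2.768e-06 · 162.5 · 1.910 / 1.291e+09 = 6.657e-13 m³.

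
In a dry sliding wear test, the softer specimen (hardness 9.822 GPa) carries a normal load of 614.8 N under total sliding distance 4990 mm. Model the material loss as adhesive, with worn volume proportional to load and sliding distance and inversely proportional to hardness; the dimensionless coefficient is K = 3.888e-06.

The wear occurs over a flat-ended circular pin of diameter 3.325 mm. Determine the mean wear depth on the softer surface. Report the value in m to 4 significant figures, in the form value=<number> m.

value=1.399e-07 m

The intermediates are displayed rounded; all arithmetic holds full float precision, and rounded just once to four significant figures.
The distance L = 4990 mm = 4.990 m.
Hardness H = 9.822 GPa = 9.822e+09 Pa.
Pin diameter d = 3.325 mm = 0.003325 m. Contact area A = π·d²/4 = π·(0.003325 m)²/4 = 8.683e-06 m².
Collected in SI base units: W = 614.8 N, H = 9.822e+09 Pa, K = 3.888e-06.
Apply Archard: V = K·W·L/H = 3.888e-06 · 614.8 · 4.990 / 9.822e+09 = 1.214e-12 m³.
Depth h = V/A = 1.214e-12 / 8.683e-06 = 1.399e-07 m.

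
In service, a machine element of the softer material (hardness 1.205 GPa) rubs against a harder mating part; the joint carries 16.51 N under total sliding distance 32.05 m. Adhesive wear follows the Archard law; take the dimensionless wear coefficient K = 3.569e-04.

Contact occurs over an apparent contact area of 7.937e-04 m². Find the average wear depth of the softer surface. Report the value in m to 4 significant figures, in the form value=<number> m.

value=1.975e-07 m

The algebra runs at full float precision; intermediates are displayed rounded. Rounded once at the end, at 4 significant digits.
Convert: Hardness H = 1.205 GPa = 1.205e+09 Pa.
As SI base values: W = 16.51 N, H = 1.205e+09 Pa, K = 3.569e-04.
By Archard's law, V = K·W·L/H = 3.569e-04 · 16.51 · 32.05 / 1.205e+09 = 1.567e-10 m³.
Average depth h = V/A = 1.567e-10 / 7.937e-04 = 1.975e-07 m.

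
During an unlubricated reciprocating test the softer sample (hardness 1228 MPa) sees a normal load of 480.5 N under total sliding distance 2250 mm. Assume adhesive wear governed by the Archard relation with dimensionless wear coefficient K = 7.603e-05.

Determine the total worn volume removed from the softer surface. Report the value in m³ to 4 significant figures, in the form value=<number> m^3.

The algebra holds full float precision, and intermediates are printed rounded — one final rounding to four significant figures.
Distance L = 2250 mm = 2.250 m.
Hardness H = 1228 MPa = 1.228e+09 Pa.
In SI base units: W = 480.5 N, H = 1.228e+09 Pa, K = 7.603e-05.
Archard relation: V = K·W·L/H = 7.603e-05 · 480.5 · 2.250 / 1.228e+09 = 6.694e-11 m³.

value=6.694e-11 m^3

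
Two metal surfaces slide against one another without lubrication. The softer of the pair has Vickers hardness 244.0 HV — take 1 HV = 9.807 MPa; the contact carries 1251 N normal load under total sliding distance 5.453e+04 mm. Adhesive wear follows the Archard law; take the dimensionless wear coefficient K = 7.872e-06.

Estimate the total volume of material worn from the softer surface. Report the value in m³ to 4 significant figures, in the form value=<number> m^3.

value=2.244e-10 m^3

Intermediates are displayed rounded. All arithmetic keeps full float precision — rounded just once to four significant figures.
Convert: Distance L = 5.453e+04 mm = 54.53 m.
Convert: Hardness H = 244.0 HV × 9.807 MPa/HV = 2393 MPa = 2.393e+09 Pa.
Expressed in SI base units: W = 1251 N, H = 2.393e+09 Pa, K = 7.872e-06.
Apply Archard: V = K·W·L/H = 7.872e-06 · 1251 · 54.53 / 2.393e+09 = 2.244e-10 m³.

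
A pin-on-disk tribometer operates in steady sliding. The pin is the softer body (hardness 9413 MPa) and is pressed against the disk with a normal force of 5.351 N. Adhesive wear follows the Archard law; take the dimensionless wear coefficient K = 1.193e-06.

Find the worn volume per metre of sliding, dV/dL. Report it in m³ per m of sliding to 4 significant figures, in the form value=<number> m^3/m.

The algebra holds full float precision; the intermediates appear rounded. Rounded just once to four significant digits.
Convert: Hardness H = 9413 MPa = 9.413e+09 Pa.
In SI base units, W = 5.351 N, H = 9.413e+09 Pa, K = 1.193e-06.
Wear rate dV/dL = K·W/H (no L dependence): 1.193e-06 · 5.351 / 9.413e+09 = 6.782e-16 m³/m.

value=6.782e-16 m^3/m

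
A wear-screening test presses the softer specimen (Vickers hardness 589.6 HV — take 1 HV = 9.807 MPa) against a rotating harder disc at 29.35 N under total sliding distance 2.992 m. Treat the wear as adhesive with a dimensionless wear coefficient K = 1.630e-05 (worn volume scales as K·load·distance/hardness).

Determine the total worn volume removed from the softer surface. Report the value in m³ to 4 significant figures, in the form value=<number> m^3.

value=2.476e-13 m^3

Intermediates appear rounded; the algebra carries full precision. Rounded just once to 4 significant figures.
Convert: Hardness H = 589.6 HV × 9.807 MPa/HV = 5782 MPa = 5.782e+09 Pa.
Collected in SI base units: W = 29.35 N, H = 5.782e+09 Pa, K = 1.630e-05.
Worn volume V = K·W·L/H = 1.630e-05 · 29.35 · 2.992 / 5.782e+09 = 2.476e-13 m³.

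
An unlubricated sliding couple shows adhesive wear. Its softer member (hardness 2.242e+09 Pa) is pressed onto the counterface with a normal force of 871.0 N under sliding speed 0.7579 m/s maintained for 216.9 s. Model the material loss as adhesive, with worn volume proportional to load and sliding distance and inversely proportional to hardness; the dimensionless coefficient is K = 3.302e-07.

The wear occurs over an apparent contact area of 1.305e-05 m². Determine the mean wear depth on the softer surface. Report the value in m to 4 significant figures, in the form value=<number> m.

All arithmetic keeps full precision. Quoted intermediates are rounded. Rounded just once: four significant digits.
Total distance L = v·t = 0.7579 m/s × 216.9 s = 164.4 m.
Expressed in SI base units: W = 871.0 N, H = 2.242e+09 Pa, K = 3.302e-07.
Apply Archard: V = K·W·L/H = 3.302e-07 · 871.0 · 164.4 / 2.242e+09 = 2.109e-11 m³.
Average depth h = V/A = 2.109e-11 / 1.305e-05 = 1.616e-06 m.

value=1.616e-06 m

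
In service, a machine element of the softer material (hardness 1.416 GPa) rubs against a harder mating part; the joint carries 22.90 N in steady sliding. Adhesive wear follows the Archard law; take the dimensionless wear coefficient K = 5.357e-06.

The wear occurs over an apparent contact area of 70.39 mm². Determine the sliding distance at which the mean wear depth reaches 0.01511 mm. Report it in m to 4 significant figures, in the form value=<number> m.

Shown intermediates are rounded, and every step holds full float precision. Rounded once at the end: four significant figures.
Hardness H = 1.416 GPa = 1.416e+09 Pa.
Contact area A = 70.39 mm² = 7.039e-05 m².
Depth limit h_lim = 0.01511 mm = 1.511e-05 m.
SI base units throughout: W = 22.90 N, H = 1.416e+09 Pa, K = 5.357e-06.
Wearable volume V_lim = h_lim·A = 1.511e-05 · 7.039e-05 = 1.064e-09 m³.
Inverting, life L = V_lim·H/(K·W) = 1.064e-09 · 1.416e+09 / (5.357e-06 · 22.90) = 1.228e+04 m.

value=1.228e+04 m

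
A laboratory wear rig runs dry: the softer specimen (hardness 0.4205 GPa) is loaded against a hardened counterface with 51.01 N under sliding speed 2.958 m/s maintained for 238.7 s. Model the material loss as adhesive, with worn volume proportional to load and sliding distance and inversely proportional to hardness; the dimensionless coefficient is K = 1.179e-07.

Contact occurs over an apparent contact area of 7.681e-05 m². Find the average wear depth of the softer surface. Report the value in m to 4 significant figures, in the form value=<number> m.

All working math maintains full float precision, and the intermediates are shown rounded, and a single final rounding, at four significant figures.
Convert: Path length L = v·t = 2.958 m/s × 238.7 s = 706.1 m.
Convert: Hardness H = 0.4205 GPa = 4.205e+08 Pa.
As SI base values: W = 51.01 N, H = 4.205e+08 Pa, K = 1.179e-07.
Wear volume V = K·W·L/H = 1.179e-07 · 51.01 · 706.1 / 4.205e+08 = 1.010e-11 m³.
Mean wear depth h = V/A = 1.010e-11 / 7.681e-05 = 1.315e-07 m.

value=1.315e-07 m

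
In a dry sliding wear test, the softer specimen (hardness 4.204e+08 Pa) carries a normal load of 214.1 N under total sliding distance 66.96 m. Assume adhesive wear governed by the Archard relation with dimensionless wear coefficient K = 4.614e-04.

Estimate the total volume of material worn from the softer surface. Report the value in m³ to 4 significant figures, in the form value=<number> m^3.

value=1.573e-08 m^3

Intermediates are shown rounded; the computation maintains exact precision; a single final rounding: 4 significant figures.
In SI base units: W = 214.1 N, H = 4.204e+08 Pa, K = 4.614e-04.
Apply Archard: V = K·W·L/H = 4.614e-04 · 214.1 · 66.96 / 4.204e+08 = 1.573e-08 m³.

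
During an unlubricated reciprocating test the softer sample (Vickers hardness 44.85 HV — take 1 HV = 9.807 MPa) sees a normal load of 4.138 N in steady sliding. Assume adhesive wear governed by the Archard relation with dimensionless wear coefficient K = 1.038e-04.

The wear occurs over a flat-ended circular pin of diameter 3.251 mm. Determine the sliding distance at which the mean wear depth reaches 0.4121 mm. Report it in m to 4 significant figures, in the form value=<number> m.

value=3503 m

All working math runs at exact precision — the intermediates are printed rounded; a single final rounding to 4 significant figures.
Hardness H = 44.85 HV × 9.807 MPa/HV = 439.8 MPa = 4.398e+08 Pa.
Pin diameter d = 3.251 mm = 0.003251 m. Contact area A = π·d²/4 = π·(0.003251 m)²/4 = 8.301e-06 m².
Depth limit h_lim = 0.4121 mm = 4.121e-04 m.
As SI base values: W = 4.138 N, H = 4.398e+08 Pa, K = 1.038e-04.
At the depth limit, V_lim = h_lim·A = 4.121e-04 · 8.301e-06 = 3.421e-09 m³.
Thus life L = V_lim·H/(K·W) = 3.421e-09 · 4.398e+08 / (1.038e-04 · 4.138) = 3503 m.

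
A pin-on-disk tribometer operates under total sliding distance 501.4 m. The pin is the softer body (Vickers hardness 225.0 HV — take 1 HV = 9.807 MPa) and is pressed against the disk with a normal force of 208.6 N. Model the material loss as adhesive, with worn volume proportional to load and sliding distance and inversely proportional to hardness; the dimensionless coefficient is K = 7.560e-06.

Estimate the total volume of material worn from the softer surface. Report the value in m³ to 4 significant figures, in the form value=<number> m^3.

value=3.583e-10 m^3

The intermediates are printed rounded, and all working math holds exact precision, and rounded once at the end, at 4 significant digits.
Convert: Hardness H = 225.0 HV × 9.807 MPa/HV = 2207 MPa = 2.207e+09 Pa.
Restated in SI base units: W = 208.6 N, H = 2.207e+09 Pa, K = 7.560e-06.
Volume removed: V = K·W·L/H = 7.560e-06 · 208.6 · 501.4 / 2.207e+09 = 3.583e-10 m³.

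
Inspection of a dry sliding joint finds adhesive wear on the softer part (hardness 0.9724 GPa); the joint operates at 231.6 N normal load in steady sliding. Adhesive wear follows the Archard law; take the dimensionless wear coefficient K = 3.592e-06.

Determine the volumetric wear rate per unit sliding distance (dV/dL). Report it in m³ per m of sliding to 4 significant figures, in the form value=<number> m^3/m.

The intermediates are shown rounded, and each operation runs at full precision — a lone final rounding to four significant digits.
Convert: Hardness H = 0.9724 GPa = 9.724e+08 Pa.
In SI base units: W = 231.6 N, H = 9.724e+08 Pa, K = 3.592e-06.
Wear rate dV/dL = K·W/H, so: 3.592e-06 · 231.6 / 9.724e+08 = 8.555e-13 m³/m.

value=8.555e-13 m^3/m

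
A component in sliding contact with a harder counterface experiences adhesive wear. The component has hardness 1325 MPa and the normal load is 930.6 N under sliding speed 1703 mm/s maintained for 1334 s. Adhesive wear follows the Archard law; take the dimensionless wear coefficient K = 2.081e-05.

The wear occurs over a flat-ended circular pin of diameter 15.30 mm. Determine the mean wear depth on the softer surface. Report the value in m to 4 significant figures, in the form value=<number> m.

value=1.806e-04 m

The intermediates are displayed rounded. Each operation holds full precision — one last rounding: 4 significant digits.
Convert: Sliding speed v = 1703 mm/s = 1.703 m/s. Sliding distance L = v·t = 1.703 m/s × 1334 s = 2272 m.
Convert: Hardness H = 1325 MPa = 1.325e+09 Pa.
Convert: Pin diameter d = 15.30 mm = 0.01530 m. Contact area A = π·d²/4 = π·(0.01530 m)²/4 = 1.839e-04 m².
In SI base units, W = 930.6 N, H = 1.325e+09 Pa, K = 2.081e-05.
Apply Archard: V = K·W·L/H = 2.081e-05 · 930.6 · 2272 / 1.325e+09 = 3.320e-08 m³.
Mean depth h = V/A = 3.320e-08 / 1.839e-04 = 1.806e-04 m.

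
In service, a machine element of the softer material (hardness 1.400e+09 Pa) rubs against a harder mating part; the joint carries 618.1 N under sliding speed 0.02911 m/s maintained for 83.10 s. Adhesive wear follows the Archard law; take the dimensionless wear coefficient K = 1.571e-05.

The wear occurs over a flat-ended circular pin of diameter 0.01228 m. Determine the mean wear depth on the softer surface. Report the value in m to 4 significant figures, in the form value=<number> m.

Intermediates are displayed rounded. All working math carries full float precision — one last rounding, at 4 significant figures.
The distance L = v·t = 0.02911 m/s × 83.10 s = 2.419 m.
Contact area A = π·d²/4 = π·(0.01228 m)²/4 = 1.184e-04 m².
In SI base units: W = 618.1 N, H = 1.400e+09 Pa, K = 1.571e-05.
The Archard volume V = K·W·L/H = 1.571e-05 · 618.1 · 2.419 / 1.400e+09 = 1.678e-11 m³.
Depth h = V/A = 1.678e-11 / 1.184e-04 = 1.417e-07 m.

value=1.417e-07 m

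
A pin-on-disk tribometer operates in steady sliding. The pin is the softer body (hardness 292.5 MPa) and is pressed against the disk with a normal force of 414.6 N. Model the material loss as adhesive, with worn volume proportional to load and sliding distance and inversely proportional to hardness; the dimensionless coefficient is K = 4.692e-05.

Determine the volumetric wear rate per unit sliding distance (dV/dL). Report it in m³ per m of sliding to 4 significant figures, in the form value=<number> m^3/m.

Intermediates are shown rounded — each operation runs at exact precision; rounded just once to 4 significant figures.
Hardness H = 292.5 MPa = 2.925e+08 Pa.
In SI base units: W = 414.6 N, H = 2.925e+08 Pa, K = 4.692e-05.
The wear rate dV/dL = K·W/H, so: 4.692e-05 · 414.6 / 2.925e+08 = 6.651e-11 m³/m.

value=6.651e-11 m^3/m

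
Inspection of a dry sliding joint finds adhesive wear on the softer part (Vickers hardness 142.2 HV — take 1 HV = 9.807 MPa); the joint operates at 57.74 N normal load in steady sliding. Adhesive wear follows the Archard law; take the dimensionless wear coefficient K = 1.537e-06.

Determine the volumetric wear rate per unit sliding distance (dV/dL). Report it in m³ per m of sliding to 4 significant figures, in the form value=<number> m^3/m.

Intermediate values are displayed rounded; all arithmetic maintains full precision — one last rounding to four significant digits.
Hardness H = 142.2 HV × 9.807 MPa/HV = 1395 MPa = 1.395e+09 Pa.
In SI base units: W = 57.74 N, H = 1.395e+09 Pa, K = 1.537e-06.
The wear rate dV/dL = K·W/H: 1.537e-06 · 57.74 / 1.395e+09 = 6.364e-14 m³/m.

value=6.364e-14 m^3/m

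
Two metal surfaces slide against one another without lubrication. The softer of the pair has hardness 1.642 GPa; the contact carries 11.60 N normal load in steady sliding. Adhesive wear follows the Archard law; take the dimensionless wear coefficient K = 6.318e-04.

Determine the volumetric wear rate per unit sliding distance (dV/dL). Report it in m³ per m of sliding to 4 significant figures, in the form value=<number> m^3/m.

Intermediates appear rounded — each operation runs at exact precision — rounded just once to 4 significant figures.
Convert: Hardness H = 1.642 GPa = 1.642e+09 Pa.
In SI base units: W = 11.60 N, H = 1.642e+09 Pa, K = 6.318e-04.
Volumetric rate dV/dL = K·W/H, per unit distance: 6.318e-04 · 11.60 / 1.642e+09 = 4.463e-12 m³/m.

value=4.463e-12 m^3/m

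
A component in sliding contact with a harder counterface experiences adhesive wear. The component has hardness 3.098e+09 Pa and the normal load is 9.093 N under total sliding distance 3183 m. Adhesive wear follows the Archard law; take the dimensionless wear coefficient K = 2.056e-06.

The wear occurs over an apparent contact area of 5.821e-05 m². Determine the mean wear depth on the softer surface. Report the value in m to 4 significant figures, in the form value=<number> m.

All arithmetic carries full float precision; the intermediates are shown rounded; one final rounding to four significant digits.
In SI base units: W = 9.093 N, H = 3.098e+09 Pa, K = 2.056e-06.
Archard volume V = K·W·L/H = 2.056e-06 · 9.093 · 3183 / 3.098e+09 = 1.921e-11 m³.
Mean wear depth h = V/A = 1.921e-11 / 5.821e-05 = 3.300e-07 m.

value=3.300e-07 m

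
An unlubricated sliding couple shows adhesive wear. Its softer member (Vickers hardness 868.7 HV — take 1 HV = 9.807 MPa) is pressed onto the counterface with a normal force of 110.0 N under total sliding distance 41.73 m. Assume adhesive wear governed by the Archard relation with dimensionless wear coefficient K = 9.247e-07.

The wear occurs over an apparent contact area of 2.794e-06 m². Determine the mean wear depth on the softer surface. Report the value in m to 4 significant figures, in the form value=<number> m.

value=1.783e-07 m

Every step holds full float precision; the intermediates are printed rounded — rounded once at the end: four significant figures.
Convert: Hardness H = 868.7 HV × 9.807 MPa/HV = 8519 MPa = 8.519e+09 Pa.
In SI base units: W = 110.0 N, H = 8.519e+09 Pa, K = 9.247e-07.
Apply Archard: V = K·W·L/H = 9.247e-07 · 110.0 · 41.73 / 8.519e+09 = 4.982e-13 m³.
Mean depth h = V/A = 4.982e-13 / 2.794e-06 = 1.783e-07 m.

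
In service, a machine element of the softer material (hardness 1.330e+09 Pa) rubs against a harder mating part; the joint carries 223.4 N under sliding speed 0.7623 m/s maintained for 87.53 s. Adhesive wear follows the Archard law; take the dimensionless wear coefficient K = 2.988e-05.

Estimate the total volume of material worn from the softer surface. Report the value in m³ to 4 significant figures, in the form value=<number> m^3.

Intermediates appear rounded — the computation holds full float precision, and rounded just once: four significant figures.
Convert: Distance L = v·t = 0.7623 m/s × 87.53 s = 66.72 m.
In SI base units: W = 223.4 N, H = 1.330e+09 Pa, K = 2.988e-05.
The Archard volume V = K·W·L/H = 2.988e-05 · 223.4 · 66.72 / 1.330e+09 = 3.349e-10 m³.

value=3.349e-10 m^3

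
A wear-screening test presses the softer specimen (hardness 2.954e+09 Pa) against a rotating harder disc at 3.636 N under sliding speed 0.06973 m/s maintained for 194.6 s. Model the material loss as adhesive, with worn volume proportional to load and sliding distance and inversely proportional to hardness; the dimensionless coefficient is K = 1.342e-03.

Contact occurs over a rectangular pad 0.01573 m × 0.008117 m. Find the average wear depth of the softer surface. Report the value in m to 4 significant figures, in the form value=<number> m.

Printed values are rounded. All arithmetic carries exact precision. Rounded once at the end: 4 significant figures.
Path length L = v·t = 0.06973 m/s × 194.6 s = 13.57 m.
Contact area A = 0.01573 m × 0.008117 m = 1.277e-04 m².
In SI base units: W = 3.636 N, H = 2.954e+09 Pa, K = 1.342e-03.
Archard volume V = K·W·L/H = 1.342e-03 · 3.636 · 13.57 / 2.954e+09 = 2.241e-11 m³.
Depth h = V/A = 2.241e-11 / 1.277e-04 = 1.756e-07 m.

value=1.756e-07 m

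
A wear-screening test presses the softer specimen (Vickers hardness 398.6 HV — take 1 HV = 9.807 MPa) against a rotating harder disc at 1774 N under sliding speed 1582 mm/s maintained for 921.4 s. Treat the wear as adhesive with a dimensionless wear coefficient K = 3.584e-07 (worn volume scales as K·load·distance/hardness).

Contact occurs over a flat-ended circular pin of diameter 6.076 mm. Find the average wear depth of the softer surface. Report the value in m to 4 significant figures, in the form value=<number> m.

All arithmetic holds full precision, and intermediate values are shown rounded — one final rounding, at four significant figures.
Sliding speed v = 1582 mm/s = 1.582 m/s. Sliding distance L = v·t = 1.582 m/s × 921.4 s = 1458 m.
Hardness H = 398.6 HV × 9.807 MPa/HV = 3909 MPa = 3.909e+09 Pa.
Pin diameter d = 6.076 mm = 0.006076 m. Contact area A = π·d²/4 = π·(0.006076 m)²/4 = 2.900e-05 m².
As SI base values: W = 1774 N, H = 3.909e+09 Pa, K = 3.584e-07.
Apply Archard: V = K·W·L/H = 3.584e-07 · 1774 · 1458 / 3.909e+09 = 2.371e-10 m³.
Depth of wear h = V/A = 2.371e-10 / 2.900e-05 = 8.177e-06 m.

value=8.177e-06 m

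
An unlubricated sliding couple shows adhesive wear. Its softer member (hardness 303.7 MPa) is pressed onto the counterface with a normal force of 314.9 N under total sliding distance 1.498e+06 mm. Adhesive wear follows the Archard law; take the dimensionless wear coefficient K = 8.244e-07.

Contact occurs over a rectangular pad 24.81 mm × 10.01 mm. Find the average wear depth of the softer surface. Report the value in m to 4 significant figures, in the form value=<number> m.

The computation holds exact precision, and intermediates are printed rounded, and one final rounding, at four significant figures.
Convert: The distance L = 1.498e+06 mm = 1498 m.
Convert: Hardness H = 303.7 MPa = 3.037e+08 Pa.
Convert: Pad sides 24.81 mm × 10.01 mm = 0.02481 m × 0.01001 m. Contact area A = 0.02481 m × 0.01001 m = 2.483e-04 m².
Collected in SI base units: W = 314.9 N, H = 3.037e+08 Pa, K = 8.244e-07.
Archard volume V = K·W·L/H = 8.244e-07 · 314.9 · 1498 / 3.037e+08 = 1.280e-09 m³.
Mean depth h = V/A = 1.280e-09 / 2.483e-04 = 5.156e-06 m.

value=5.156e-06 m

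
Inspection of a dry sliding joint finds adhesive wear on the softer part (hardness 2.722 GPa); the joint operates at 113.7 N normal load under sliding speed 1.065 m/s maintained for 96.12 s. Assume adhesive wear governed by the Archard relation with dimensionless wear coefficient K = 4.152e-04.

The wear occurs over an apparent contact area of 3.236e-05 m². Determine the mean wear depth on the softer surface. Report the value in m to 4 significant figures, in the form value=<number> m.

value=5.486e-05 m

Every step runs at full float precision. The intermediates are shown rounded, and one last rounding to 4 significant figures.
The distance L = v·t = 1.065 m/s × 96.12 s = 102.4 m.
Hardness H = 2.722 GPa = 2.722e+09 Pa.
Restated in SI base units: W = 113.7 N, H = 2.722e+09 Pa, K = 4.152e-04.
Volume removed: V = K·W·L/H = 4.152e-04 · 113.7 · 102.4 / 2.722e+09 = 1.775e-09 m³.
Wear depth h = V/A = 1.775e-09 / 3.236e-05 = 5.486e-05 m.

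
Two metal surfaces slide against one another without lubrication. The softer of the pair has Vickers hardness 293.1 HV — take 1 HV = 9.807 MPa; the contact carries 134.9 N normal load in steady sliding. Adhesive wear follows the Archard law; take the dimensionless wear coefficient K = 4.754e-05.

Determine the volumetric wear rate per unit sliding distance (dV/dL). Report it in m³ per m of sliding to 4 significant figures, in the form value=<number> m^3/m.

Intermediate values appear rounded — all working math keeps full float precision — a lone final rounding, at four significant digits.
Hardness H = 293.1 HV × 9.807 MPa/HV = 2874 MPa = 2.874e+09 Pa.
In SI base units: W = 134.9 N, H = 2.874e+09 Pa, K = 4.754e-05.
Volumetric rate dV/dL = K·W/H (independent of L): 4.754e-05 · 134.9 / 2.874e+09 = 2.231e-12 m³/m.

value=2.231e-12 m^3/m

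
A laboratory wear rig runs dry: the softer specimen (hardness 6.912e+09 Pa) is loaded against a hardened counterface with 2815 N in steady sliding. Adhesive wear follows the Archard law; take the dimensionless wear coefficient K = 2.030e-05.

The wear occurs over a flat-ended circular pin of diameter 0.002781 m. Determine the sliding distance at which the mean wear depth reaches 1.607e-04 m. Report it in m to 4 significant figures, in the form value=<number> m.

The intermediates appear rounded — all arithmetic holds full precision — a single final rounding to four significant figures.
Contact area A = π·d²/4 = π·(0.002781 m)²/4 = 6.074e-06 m².
Collected in SI base units: W = 2815 N, H = 6.912e+09 Pa, K = 2.030e-05.
Limit volume V_lim = h_lim·A = 1.607e-04 · 6.074e-06 = 9.761e-10 m³.
Life L = V_lim·H/(K·W) = 9.761e-10 · 6.912e+09 / (2.030e-05 · 2815) = 118.1 m.

value=118.1 m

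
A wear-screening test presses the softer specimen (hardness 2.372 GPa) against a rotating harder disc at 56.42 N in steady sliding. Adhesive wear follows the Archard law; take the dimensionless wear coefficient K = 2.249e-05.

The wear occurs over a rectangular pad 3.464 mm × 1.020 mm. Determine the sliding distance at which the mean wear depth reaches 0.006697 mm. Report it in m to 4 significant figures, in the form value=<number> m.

value=44.23 m

Intermediates are displayed rounded — every step holds full precision; rounded just once to four significant digits.
Hardness H = 2.372 GPa = 2.372e+09 Pa.
Pad sides 3.464 mm × 1.020 mm = 0.003464 m × 0.001020 m. Contact area A = 0.003464 m × 0.001020 m = 3.533e-06 m².
Depth limit h_lim = 0.006697 mm = 6.697e-06 m.
In SI base units, W = 56.42 N, H = 2.372e+09 Pa, K = 2.249e-05.
At the depth limit, V_lim = h_lim·A = 6.697e-06 · 3.533e-06 = 2.366e-11 m³.
Sliding life L = V_lim·H/(K·W) = 2.366e-11 · 2.372e+09 / (2.249e-05 · 56.42) = 44.23 m.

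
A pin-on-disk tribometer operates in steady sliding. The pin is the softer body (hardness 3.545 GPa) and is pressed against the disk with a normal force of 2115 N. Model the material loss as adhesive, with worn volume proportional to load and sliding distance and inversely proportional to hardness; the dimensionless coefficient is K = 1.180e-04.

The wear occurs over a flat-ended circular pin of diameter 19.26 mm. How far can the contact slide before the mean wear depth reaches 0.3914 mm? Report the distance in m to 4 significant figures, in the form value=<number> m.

The intermediates are printed rounded; all arithmetic carries full float precision — one last rounding, at 4 significant digits.
Convert: Hardness H = 3.545 GPa = 3.545e+09 Pa.
Convert: Pin diameter d = 19.26 mm = 0.01926 m. Contact area A = π·d²/4 = π·(0.01926 m)²/4 = 2.913e-04 m².
Convert: Depth limit h_lim = 0.3914 mm = 3.914e-04 m.
Restated in SI base units: W = 2115 N, H = 3.545e+09 Pa, K = 1.180e-04.
Limit volume V_lim = h_lim·A = 3.914e-04 · 2.913e-04 = 1.140e-07 m³.
So the life L = V_lim·H/(K·W) = 1.140e-07 · 3.545e+09 / (1.180e-04 · 2115) = 1620 m.

value=1620 m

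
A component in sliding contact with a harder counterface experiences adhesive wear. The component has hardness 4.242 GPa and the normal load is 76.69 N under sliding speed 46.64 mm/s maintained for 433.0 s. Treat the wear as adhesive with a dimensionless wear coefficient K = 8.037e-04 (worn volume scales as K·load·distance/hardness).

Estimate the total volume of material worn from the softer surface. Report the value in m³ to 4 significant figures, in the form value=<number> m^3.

Displayed values are rounded. Every step keeps full float precision. Rounded just once to 4 significant digits.
Convert: Sliding speed v = 46.64 mm/s = 0.04664 m/s. Distance L = v·t = 0.04664 m/s × 433.0 s = 20.20 m.
Convert: Hardness H = 4.242 GPa = 4.242e+09 Pa.
Restated in SI base units: W = 76.69 N, H = 4.242e+09 Pa, K = 8.037e-04.
Wear volume V = K·W·L/H = 8.037e-04 · 76.69 · 20.20 / 4.242e+09 = 2.934e-10 m³.

value=2.934e-10 m^3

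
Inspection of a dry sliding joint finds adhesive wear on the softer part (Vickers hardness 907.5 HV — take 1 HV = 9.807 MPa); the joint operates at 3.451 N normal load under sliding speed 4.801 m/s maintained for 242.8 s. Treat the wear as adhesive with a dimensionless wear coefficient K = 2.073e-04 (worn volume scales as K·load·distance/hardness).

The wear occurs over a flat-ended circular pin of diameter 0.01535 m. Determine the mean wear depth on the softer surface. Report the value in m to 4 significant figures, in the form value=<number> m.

value=5.063e-07 m

The intermediates are displayed rounded; each operation runs at exact precision; rounded once at the end, at four significant digits.
Distance covered L = v·t = 4.801 m/s × 242.8 s = 1166 m.
Hardness H = 907.5 HV × 9.807 MPa/HV = 8900 MPa = 8.900e+09 Pa.
Contact area A = π·d²/4 = π·(0.01535 m)²/4 = 1.851e-04 m².
In SI base units, W = 3.451 N, H = 8.900e+09 Pa, K = 2.073e-04.
By Archard's law, V = K·W·L/H = 2.073e-04 · 3.451 · 1166 / 8.900e+09 = 9.370e-11 m³.
Average depth h = V/A = 9.370e-11 / 1.851e-04 = 5.063e-07 m.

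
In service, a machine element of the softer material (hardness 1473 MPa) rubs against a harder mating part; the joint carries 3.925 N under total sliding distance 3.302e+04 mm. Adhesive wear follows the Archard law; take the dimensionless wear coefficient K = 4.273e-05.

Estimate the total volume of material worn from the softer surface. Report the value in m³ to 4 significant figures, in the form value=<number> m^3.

All working math keeps full precision. The intermediates are shown rounded — a lone final rounding, at four significant digits.
Path length L = 3.302e+04 mm = 33.02 m.
Hardness H = 1473 MPa = 1.473e+09 Pa.
SI base units throughout: W = 3.925 N, H = 1.473e+09 Pa, K = 4.273e-05.
Archard volume V = K·W·L/H = 4.273e-05 · 3.925 · 33.02 / 1.473e+09 = 3.760e-12 m³.

value=3.760e-12 m^3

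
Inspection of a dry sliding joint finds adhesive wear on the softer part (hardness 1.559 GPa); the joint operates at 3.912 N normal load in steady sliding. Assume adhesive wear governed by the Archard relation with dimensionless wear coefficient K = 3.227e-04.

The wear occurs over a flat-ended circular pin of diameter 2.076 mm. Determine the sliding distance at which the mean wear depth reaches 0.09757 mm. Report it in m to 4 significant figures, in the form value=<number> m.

value=407.9 m

The intermediates are displayed rounded. Every step holds exact precision. Rounded once at the end to 4 significant figures.
Convert: Hardness H = 1.559 GPa = 1.559e+09 Pa.
Convert: Pin diameter d = 2.076 mm = 0.002076 m. Contact area A = π·d²/4 = π·(0.002076 m)²/4 = 3.385e-06 m².
Convert: Depth limit h_lim = 0.09757 mm = 9.757e-05 m.
Working in SI base units: W = 3.912 N, H = 1.559e+09 Pa, K = 3.227e-04.
Wearable volume V_lim = h_lim·A = 9.757e-05 · 3.385e-06 = 3.303e-10 m³.
Sliding life L = V_lim·H/(K·W) = 3.303e-10 · 1.559e+09 / (3.227e-04 · 3.912) = 407.9 m.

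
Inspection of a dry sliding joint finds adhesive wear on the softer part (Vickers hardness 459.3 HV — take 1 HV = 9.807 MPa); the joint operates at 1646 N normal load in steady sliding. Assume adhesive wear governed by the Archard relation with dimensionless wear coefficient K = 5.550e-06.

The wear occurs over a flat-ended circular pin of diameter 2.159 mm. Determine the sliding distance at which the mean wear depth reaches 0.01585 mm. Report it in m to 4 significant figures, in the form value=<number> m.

The intermediates are printed rounded; every step maintains full precision, and a single final rounding, at 4 significant digits.
Hardness H = 459.3 HV × 9.807 MPa/HV = 4504 MPa = 4.504e+09 Pa.
Pin diameter d = 2.159 mm = 0.002159 m. Contact area A = π·d²/4 = π·(0.002159 m)²/4 = 3.661e-06 m².
Depth limit h_lim = 0.01585 mm = 1.585e-05 m.
In SI base units: W = 1646 N, H = 4.504e+09 Pa, K = 5.550e-06.
Permissible volume V_lim = h_lim·A = 1.585e-05 · 3.661e-06 = 5.803e-11 m³.
Thus life L = V_lim·H/(K·W) = 5.803e-11 · 4.504e+09 / (5.550e-06 · 1646) = 28.61 m.

value=28.61 m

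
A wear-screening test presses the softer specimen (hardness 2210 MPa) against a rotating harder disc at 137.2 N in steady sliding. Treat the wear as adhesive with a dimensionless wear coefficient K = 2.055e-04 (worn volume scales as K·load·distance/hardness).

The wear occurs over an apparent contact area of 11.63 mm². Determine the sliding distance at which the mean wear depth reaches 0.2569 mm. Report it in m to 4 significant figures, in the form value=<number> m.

value=234.2 m

Every step keeps full precision. Intermediate values appear rounded. Rounded once at the end to 4 significant digits.
Hardness H = 2210 MPa = 2.210e+09 Pa.
Contact area A = 11.63 mm² = 1.163e-05 m².
Depth limit h_lim = 0.2569 mm = 2.569e-04 m.
Expressed in SI base units: W = 137.2 N, H = 2.210e+09 Pa, K = 2.055e-04.
Permissible volume V_lim = h_lim·A = 2.569e-04 · 1.163e-05 = 2.988e-09 m³.
Life L = V_lim·H/(K·W) = 2.988e-09 · 2.210e+09 / (2.055e-04 · 137.2) = 234.2 m.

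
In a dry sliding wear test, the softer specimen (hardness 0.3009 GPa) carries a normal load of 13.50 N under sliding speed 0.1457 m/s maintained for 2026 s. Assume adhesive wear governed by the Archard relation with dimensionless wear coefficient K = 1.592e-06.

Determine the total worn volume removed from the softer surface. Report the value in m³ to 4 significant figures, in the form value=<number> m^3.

Quoted intermediates are rounded, and the computation holds full precision — rounded once at the end to 4 significant digits.
The distance L = v·t = 0.1457 m/s × 2026 s = 295.2 m.
Hardness H = 0.3009 GPa = 3.009e+08 Pa.
In SI base units, W = 13.50 N, H = 3.009e+08 Pa, K = 1.592e-06.
By Archard's law, V = K·W·L/H = 1.592e-06 · 13.50 · 295.2 / 3.009e+08 = 2.108e-11 m³.

value=2.108e-11 m^3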